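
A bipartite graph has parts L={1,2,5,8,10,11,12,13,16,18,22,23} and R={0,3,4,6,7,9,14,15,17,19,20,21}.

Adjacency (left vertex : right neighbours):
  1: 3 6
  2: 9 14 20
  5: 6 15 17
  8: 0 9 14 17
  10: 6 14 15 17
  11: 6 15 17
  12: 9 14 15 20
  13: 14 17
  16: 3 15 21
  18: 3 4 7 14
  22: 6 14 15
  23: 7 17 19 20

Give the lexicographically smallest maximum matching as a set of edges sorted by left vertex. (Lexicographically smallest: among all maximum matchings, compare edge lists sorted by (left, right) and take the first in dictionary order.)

Lex-smallest maximum matching: {(1,3), (2,9), (5,6), (8,0), (10,14), (11,15), (12,20), (13,17), (16,21), (18,4), (23,7)}

|M| = 11 (so the lex-smallest maximum matching has 11 edges)
process left vertices in ascending order; for each, take the smallest-labelled available neighbour that still permits 11 edges overall, or leave it unmatched if none does
lex-smallest matching: {1-3, 2-9, 5-6, 8-0, 10-14, 11-15, 12-20, 13-17, 16-21, 18-4, 23-7}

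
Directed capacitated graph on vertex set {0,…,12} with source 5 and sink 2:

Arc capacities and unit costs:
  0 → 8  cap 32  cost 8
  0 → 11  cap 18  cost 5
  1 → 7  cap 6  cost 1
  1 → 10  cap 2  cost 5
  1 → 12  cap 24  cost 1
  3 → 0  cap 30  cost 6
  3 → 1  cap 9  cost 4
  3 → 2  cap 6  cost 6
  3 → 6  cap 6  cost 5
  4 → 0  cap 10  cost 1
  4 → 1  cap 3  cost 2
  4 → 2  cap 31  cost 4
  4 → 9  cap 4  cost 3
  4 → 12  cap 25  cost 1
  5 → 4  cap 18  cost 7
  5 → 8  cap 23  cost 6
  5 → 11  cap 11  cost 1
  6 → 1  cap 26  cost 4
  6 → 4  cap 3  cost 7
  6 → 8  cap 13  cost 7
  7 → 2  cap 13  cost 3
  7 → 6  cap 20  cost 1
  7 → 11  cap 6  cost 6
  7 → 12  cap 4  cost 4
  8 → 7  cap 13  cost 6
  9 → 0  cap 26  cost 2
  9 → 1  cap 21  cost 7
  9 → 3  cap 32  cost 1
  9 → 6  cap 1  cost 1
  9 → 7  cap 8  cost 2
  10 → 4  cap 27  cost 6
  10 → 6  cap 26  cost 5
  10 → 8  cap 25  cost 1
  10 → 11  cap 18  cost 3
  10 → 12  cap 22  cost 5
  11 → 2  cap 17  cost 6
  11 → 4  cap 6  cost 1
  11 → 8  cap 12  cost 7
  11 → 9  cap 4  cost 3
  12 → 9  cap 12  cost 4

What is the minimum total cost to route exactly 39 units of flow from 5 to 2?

Minimum cost for 39 units: 419

shortest-cost path #1: 5→11→4→2 push 6 @ unit cost 6 (adds 36)
shortest-cost path #2: 5→11→2 push 5 @ unit cost 7 (adds 35)
shortest-cost path #3: 5→4→2 push 18 @ unit cost 11 (adds 198)
shortest-cost path #4: 5→8→7→2 push 10 @ unit cost 15 (adds 150)
total cost = 419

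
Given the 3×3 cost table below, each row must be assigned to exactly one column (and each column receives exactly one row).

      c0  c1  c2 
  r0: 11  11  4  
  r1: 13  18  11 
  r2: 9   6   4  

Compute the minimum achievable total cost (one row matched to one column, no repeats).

optimal assignment: row0→col2 (cost 4), row1→col0 (cost 13), row2→col1 (cost 6)
total = 4 + 13 + 6 = 23

Minimum assignment cost: 23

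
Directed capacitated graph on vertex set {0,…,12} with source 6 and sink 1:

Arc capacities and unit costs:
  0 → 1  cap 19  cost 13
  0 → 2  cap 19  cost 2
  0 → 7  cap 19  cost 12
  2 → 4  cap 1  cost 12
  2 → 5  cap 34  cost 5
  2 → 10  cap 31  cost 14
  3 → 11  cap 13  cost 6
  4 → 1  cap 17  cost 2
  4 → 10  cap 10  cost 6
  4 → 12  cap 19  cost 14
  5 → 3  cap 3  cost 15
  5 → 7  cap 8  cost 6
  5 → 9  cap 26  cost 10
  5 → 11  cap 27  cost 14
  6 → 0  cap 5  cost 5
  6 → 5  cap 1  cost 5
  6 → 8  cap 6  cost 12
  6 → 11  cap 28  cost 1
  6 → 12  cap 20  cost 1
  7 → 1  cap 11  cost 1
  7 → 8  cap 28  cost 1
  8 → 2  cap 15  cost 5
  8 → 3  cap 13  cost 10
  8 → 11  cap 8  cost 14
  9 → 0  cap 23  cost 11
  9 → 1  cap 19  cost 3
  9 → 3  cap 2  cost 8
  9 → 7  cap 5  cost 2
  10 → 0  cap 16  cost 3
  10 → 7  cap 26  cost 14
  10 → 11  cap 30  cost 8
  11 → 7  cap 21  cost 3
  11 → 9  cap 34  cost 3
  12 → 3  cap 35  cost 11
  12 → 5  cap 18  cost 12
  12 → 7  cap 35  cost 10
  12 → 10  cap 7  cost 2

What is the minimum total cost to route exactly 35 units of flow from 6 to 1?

Minimum cost for 35 units: 292

shortest-cost path #1: 6→11→7→1 push 11 @ unit cost 5 (adds 55)
shortest-cost path #2: 6→11→9→1 push 17 @ unit cost 7 (adds 119)
shortest-cost path #3: 6→12→7→11→9→1 push 2 @ unit cost 14 (adds 28)
shortest-cost path #4: 6→0→1 push 5 @ unit cost 18 (adds 90)
total cost = 292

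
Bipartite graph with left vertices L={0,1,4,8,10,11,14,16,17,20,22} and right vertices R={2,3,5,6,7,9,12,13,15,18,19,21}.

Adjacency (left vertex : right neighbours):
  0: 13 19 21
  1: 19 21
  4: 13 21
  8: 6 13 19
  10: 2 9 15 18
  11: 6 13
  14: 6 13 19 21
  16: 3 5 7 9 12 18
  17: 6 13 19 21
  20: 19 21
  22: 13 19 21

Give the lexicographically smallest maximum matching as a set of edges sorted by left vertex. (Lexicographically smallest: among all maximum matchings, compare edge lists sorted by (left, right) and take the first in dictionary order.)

Lex-smallest maximum matching: {(0,13), (1,19), (4,21), (8,6), (10,2), (16,3)}

|M| = 6 (so the lex-smallest maximum matching has 6 edges)
process left vertices in ascending order; for each, take the smallest-labelled available neighbour that still permits 6 edges overall, or leave it unmatched if none does
lex-smallest matching: {0-13, 1-19, 4-21, 8-6, 10-2, 16-3}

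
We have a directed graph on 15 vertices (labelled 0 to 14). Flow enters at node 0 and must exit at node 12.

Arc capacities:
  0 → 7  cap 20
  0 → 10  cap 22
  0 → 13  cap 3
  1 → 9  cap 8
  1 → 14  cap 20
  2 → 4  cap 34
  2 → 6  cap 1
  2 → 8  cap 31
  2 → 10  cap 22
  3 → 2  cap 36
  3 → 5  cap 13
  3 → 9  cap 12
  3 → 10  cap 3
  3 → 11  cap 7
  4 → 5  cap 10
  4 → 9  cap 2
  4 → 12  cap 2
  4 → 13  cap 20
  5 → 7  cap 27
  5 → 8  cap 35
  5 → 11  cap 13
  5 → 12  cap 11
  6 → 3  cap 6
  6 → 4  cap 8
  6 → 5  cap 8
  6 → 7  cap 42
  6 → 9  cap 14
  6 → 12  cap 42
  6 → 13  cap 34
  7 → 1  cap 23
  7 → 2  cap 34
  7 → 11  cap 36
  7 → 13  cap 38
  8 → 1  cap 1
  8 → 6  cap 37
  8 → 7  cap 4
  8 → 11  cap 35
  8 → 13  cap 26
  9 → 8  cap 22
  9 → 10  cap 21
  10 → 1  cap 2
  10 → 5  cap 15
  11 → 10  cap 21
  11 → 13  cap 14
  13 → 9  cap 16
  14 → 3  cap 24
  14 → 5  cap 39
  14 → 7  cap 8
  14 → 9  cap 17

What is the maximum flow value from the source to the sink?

augment #1: 0→10→5→12 bottleneck 11, total now 11
augment #2: 0→7→2→4→12 bottleneck 2, total now 13
augment #3: 0→7→2→6→12 bottleneck 1, total now 14
augment #4: 0→7→2→8→6→12 bottleneck 17, total now 31
augment #5: 0→10→5→8→6→12 bottleneck 4, total now 35
augment #6: 0→13→9→8→6→12 bottleneck 3, total now 38
augment #7: 0→10→1→9→8→6→12 bottleneck 2, total now 40

Maximum flow value: 40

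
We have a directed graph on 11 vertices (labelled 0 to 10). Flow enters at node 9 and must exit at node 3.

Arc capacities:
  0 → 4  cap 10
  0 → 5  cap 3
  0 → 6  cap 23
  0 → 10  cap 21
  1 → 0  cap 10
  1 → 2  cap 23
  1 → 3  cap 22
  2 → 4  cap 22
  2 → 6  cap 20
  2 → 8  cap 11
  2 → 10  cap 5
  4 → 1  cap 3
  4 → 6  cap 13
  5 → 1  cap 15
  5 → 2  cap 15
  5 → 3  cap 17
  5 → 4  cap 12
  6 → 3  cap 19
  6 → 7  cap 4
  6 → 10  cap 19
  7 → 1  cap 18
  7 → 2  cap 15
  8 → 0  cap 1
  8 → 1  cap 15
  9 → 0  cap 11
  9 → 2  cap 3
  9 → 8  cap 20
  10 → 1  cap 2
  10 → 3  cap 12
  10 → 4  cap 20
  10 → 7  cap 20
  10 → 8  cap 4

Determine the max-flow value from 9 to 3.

Maximum flow value: 30

augment #1: 9→0→5→3 bottleneck 3, total now 3
augment #2: 9→0→6→3 bottleneck 8, total now 11
augment #3: 9→2→6→3 bottleneck 3, total now 14
augment #4: 9→8→1→3 bottleneck 15, total now 29
augment #5: 9→8→0→6→3 bottleneck 1, total now 30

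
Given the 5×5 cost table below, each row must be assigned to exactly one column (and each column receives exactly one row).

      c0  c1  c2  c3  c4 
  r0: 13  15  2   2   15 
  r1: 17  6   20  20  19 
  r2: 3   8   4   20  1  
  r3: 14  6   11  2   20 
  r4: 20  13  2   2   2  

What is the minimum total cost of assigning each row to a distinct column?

optimal assignment: row0→col2 (cost 2), row1→col1 (cost 6), row2→col0 (cost 3), row3→col3 (cost 2), row4→col4 (cost 2)
total = 2 + 6 + 3 + 2 + 2 = 15

Minimum assignment cost: 15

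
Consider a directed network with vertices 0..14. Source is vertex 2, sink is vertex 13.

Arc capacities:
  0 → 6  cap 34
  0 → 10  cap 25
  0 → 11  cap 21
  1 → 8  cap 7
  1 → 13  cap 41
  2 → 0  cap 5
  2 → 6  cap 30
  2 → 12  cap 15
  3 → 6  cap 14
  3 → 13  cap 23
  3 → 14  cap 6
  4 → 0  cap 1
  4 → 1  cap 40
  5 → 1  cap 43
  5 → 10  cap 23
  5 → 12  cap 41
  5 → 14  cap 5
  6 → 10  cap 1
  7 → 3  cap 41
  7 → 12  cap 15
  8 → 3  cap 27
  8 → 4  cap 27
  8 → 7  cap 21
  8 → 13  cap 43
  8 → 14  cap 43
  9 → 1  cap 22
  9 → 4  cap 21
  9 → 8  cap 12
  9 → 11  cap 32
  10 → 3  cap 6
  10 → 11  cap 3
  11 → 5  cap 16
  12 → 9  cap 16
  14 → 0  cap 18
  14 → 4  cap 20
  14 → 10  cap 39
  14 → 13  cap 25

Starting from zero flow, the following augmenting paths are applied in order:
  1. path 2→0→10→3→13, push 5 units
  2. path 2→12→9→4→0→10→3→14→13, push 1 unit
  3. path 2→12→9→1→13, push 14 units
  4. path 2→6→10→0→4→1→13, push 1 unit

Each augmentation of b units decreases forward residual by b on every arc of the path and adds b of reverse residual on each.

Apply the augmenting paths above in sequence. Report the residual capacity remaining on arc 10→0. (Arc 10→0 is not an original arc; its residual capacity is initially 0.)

Residual capacity of (10,0): 5

after path 1 (2→0→10→3→13, push 5): res(10,0)=5
after path 2 (2→12→9→4→0→10→3→14→13, push 1): res(10,0)=6
after path 3 (2→12→9→1→13, push 14): res(10,0)=6
after path 4 (2→6→10→0→4→1→13, push 1): res(10,0)=5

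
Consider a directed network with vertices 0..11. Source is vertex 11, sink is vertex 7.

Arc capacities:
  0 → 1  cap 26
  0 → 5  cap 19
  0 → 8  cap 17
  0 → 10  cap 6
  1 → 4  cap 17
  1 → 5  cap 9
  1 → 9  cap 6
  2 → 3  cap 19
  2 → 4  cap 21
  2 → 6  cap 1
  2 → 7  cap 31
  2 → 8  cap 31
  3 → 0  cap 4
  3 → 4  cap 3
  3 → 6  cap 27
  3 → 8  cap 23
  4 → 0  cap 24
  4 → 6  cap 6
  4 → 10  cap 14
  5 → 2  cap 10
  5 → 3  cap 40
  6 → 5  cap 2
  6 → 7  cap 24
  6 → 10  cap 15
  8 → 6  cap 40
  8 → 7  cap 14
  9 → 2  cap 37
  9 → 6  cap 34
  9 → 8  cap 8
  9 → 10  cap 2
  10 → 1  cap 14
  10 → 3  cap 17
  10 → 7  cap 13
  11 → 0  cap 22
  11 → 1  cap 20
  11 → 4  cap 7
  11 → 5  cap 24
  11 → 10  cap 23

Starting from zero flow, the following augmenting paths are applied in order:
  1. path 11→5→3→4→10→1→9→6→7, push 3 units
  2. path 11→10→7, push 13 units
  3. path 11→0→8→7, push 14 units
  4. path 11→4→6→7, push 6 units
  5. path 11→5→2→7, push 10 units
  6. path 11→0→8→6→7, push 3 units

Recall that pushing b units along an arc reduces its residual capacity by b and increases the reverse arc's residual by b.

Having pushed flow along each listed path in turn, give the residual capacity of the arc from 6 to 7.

after path 1 (11→5→3→4→10→1→9→6→7, push 3): res(6,7)=21
after path 2 (11→10→7, push 13): res(6,7)=21
after path 3 (11→0→8→7, push 14): res(6,7)=21
after path 4 (11→4→6→7, push 6): res(6,7)=15
after path 5 (11→5→2→7, push 10): res(6,7)=15
after path 6 (11→0→8→6→7, push 3): res(6,7)=12

Residual capacity of (6,7): 12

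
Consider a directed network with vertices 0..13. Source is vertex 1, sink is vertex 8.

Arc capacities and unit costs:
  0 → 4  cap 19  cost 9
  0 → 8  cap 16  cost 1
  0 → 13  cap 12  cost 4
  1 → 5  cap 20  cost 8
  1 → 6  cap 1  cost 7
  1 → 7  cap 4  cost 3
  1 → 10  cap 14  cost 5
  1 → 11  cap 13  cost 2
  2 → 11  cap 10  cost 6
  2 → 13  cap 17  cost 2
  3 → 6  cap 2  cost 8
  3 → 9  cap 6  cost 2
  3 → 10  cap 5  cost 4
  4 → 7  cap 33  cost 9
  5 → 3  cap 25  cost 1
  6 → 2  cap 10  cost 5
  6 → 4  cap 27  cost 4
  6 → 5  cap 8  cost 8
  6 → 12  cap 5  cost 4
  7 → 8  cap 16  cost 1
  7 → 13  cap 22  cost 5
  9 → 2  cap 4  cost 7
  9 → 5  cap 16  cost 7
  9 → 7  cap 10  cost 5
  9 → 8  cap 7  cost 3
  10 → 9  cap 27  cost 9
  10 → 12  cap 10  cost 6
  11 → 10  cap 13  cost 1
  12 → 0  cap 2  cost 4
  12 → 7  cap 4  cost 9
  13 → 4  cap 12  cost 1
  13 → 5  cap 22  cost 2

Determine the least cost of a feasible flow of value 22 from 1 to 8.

Minimum cost for 22 units: 305

shortest-cost path #1: 1→7→8 push 4 @ unit cost 4 (adds 16)
shortest-cost path #2: 1→5→3→9→8 push 6 @ unit cost 14 (adds 84)
shortest-cost path #3: 1→11→10→12→0→8 push 2 @ unit cost 14 (adds 28)
shortest-cost path #4: 1→11→10→9→8 push 1 @ unit cost 15 (adds 15)
shortest-cost path #5: 1→11→10→9→7→8 push 9 @ unit cost 18 (adds 162)
total cost = 305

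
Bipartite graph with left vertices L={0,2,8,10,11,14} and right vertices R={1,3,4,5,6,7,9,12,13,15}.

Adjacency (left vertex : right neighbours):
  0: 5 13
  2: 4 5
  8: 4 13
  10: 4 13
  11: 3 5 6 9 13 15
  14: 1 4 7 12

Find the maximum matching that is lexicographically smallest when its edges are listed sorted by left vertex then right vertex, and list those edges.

Lex-smallest maximum matching: {(0,5), (2,4), (8,13), (11,3), (14,1)}

|M| = 5 (so the lex-smallest maximum matching has 5 edges)
process left vertices in ascending order; for each, take the smallest-labelled available neighbour that still permits 5 edges overall, or leave it unmatched if none does
lex-smallest matching: {0-5, 2-4, 8-13, 11-3, 14-1}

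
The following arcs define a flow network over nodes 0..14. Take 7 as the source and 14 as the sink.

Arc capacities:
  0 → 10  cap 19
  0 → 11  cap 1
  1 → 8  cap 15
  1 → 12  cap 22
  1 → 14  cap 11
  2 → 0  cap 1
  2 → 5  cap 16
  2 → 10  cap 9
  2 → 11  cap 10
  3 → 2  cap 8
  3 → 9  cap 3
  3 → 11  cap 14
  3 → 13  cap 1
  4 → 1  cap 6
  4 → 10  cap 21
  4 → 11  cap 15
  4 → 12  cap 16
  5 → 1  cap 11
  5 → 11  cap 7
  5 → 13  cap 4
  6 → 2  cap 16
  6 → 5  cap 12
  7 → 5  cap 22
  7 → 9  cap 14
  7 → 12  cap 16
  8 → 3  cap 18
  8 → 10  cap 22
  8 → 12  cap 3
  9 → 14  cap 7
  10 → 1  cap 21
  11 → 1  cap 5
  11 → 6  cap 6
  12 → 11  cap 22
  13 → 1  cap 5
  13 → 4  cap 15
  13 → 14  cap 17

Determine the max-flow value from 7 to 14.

Maximum flow value: 23

augment #1: 7→9→14 bottleneck 7, total now 7
augment #2: 7→5→1→14 bottleneck 11, total now 18
augment #3: 7→5→13→14 bottleneck 4, total now 22
augment #4: 7→5→11→1→8→3→13→14 bottleneck 1, total now 23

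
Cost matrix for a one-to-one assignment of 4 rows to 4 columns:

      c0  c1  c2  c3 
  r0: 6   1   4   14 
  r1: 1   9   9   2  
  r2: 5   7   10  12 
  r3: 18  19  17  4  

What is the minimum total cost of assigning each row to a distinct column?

Minimum assignment cost: 16

one of 2 optimal assignments: row0→col1 (cost 1), row1→col0 (cost 1), row2→col2 (cost 10), row3→col3 (cost 4)
total = 1 + 1 + 10 + 4 = 16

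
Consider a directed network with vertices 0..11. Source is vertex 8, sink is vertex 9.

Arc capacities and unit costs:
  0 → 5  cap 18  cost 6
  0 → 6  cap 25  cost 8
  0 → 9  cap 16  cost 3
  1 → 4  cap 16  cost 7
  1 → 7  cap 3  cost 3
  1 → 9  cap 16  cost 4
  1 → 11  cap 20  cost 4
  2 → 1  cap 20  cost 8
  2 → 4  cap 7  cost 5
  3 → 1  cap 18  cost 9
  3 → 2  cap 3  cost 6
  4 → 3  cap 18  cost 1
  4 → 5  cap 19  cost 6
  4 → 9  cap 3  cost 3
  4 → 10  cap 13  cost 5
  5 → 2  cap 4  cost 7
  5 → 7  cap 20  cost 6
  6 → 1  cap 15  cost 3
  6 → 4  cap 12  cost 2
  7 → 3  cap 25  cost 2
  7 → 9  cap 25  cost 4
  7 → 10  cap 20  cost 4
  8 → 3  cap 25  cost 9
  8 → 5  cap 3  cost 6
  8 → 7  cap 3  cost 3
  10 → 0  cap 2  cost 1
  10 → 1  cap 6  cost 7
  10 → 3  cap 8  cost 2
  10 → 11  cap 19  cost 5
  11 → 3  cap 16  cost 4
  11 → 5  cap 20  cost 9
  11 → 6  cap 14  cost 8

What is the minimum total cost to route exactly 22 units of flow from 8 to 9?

Minimum cost for 22 units: 421

shortest-cost path #1: 8→7→9 push 3 @ unit cost 7 (adds 21)
shortest-cost path #2: 8→5→7→9 push 3 @ unit cost 16 (adds 48)
shortest-cost path #3: 8→3→1→9 push 16 @ unit cost 22 (adds 352)
total cost = 421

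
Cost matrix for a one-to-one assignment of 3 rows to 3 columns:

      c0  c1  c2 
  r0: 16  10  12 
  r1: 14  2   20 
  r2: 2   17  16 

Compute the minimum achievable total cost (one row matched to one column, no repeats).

Minimum assignment cost: 16

optimal assignment: row0→col2 (cost 12), row1→col1 (cost 2), row2→col0 (cost 2)
total = 12 + 2 + 2 = 16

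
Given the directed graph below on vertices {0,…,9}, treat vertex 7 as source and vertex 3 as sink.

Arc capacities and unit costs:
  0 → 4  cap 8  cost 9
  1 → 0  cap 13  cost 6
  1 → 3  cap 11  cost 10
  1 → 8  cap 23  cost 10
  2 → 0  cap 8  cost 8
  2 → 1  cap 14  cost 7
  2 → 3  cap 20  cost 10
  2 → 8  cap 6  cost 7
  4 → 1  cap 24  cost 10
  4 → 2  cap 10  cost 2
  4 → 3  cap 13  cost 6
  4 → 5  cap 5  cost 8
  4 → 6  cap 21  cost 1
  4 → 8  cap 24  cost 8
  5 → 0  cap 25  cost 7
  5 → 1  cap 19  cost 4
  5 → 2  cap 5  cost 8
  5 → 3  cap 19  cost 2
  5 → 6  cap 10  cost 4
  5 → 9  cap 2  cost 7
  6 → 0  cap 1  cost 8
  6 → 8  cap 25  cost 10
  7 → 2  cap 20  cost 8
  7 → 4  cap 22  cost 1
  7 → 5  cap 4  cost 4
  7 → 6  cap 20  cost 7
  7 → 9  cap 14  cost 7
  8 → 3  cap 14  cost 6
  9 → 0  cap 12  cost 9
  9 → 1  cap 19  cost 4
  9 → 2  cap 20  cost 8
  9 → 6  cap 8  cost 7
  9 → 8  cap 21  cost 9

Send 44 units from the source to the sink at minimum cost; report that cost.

Minimum cost for 44 units: 550

shortest-cost path #1: 7→5→3 push 4 @ unit cost 6 (adds 24)
shortest-cost path #2: 7→4→3 push 13 @ unit cost 7 (adds 91)
shortest-cost path #3: 7→4→5→3 push 5 @ unit cost 11 (adds 55)
shortest-cost path #4: 7→4→2→3 push 4 @ unit cost 13 (adds 52)
shortest-cost path #5: 7→2→3 push 16 @ unit cost 18 (adds 288)
shortest-cost path #6: 7→2→4→8→3 push 2 @ unit cost 20 (adds 40)
total cost = 550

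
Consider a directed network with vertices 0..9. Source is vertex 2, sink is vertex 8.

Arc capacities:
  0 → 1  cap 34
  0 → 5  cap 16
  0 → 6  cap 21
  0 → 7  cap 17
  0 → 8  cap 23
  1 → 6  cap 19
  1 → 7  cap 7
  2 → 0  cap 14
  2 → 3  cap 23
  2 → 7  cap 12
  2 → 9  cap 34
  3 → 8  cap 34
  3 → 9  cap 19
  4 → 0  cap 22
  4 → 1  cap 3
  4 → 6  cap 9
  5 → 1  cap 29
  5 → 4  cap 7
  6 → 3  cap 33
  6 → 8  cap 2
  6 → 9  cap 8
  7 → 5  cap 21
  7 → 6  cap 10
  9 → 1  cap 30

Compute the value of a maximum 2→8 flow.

augment #1: 2→0→8 bottleneck 14, total now 14
augment #2: 2→3→8 bottleneck 23, total now 37
augment #3: 2→7→6→8 bottleneck 2, total now 39
augment #4: 2→7→6→3→8 bottleneck 8, total now 47
augment #5: 2→7→5→4→0→8 bottleneck 2, total now 49
augment #6: 2→9→1→6→3→8 bottleneck 3, total now 52
augment #7: 2→9→1→7→5→4→0→8 bottleneck 5, total now 57

Maximum flow value: 57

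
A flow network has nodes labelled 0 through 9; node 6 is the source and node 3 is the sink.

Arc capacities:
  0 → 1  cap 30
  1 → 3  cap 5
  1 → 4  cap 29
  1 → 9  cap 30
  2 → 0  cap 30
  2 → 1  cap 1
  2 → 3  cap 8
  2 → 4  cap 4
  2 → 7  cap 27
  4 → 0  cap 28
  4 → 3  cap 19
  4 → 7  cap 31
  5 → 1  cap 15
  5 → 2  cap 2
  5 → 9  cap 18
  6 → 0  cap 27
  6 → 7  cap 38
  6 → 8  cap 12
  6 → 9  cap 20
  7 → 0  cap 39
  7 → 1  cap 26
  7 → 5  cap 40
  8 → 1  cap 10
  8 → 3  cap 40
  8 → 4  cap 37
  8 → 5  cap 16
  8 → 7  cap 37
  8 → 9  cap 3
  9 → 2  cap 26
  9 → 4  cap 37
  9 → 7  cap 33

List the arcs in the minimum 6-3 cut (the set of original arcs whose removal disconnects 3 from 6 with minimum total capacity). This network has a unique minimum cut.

Min-cut arcs: {(1,3), (2,3), (4,3), (6,8)} (total capacity 44)

augment #1: 6→8→3 push 12
augment #2: 6→0→1→3 push 5
augment #3: 6→9→2→3 push 8
augment #4: 6→9→4→3 push 12
augment #5: 6→0→1→4→3 push 7
max flow = 44; residual-reachable set from 6 gives S-side
cut edges (S→T): {(1,3), (2,3), (4,3), (6,8)} total cap 44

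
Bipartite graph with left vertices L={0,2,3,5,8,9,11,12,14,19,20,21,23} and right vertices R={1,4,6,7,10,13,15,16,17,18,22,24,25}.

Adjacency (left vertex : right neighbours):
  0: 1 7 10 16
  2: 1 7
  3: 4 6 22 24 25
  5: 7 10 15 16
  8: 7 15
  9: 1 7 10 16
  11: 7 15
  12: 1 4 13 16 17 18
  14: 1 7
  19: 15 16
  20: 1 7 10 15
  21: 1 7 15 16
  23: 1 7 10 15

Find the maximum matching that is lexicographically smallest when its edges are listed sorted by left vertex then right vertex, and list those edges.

Lex-smallest maximum matching: {(0,1), (2,7), (3,4), (5,10), (8,15), (9,16), (12,13)}

|M| = 7 (so the lex-smallest maximum matching has 7 edges)
process left vertices in ascending order; for each, take the smallest-labelled available neighbour that still permits 7 edges overall, or leave it unmatched if none does
lex-smallest matching: {0-1, 2-7, 3-4, 5-10, 8-15, 9-16, 12-13}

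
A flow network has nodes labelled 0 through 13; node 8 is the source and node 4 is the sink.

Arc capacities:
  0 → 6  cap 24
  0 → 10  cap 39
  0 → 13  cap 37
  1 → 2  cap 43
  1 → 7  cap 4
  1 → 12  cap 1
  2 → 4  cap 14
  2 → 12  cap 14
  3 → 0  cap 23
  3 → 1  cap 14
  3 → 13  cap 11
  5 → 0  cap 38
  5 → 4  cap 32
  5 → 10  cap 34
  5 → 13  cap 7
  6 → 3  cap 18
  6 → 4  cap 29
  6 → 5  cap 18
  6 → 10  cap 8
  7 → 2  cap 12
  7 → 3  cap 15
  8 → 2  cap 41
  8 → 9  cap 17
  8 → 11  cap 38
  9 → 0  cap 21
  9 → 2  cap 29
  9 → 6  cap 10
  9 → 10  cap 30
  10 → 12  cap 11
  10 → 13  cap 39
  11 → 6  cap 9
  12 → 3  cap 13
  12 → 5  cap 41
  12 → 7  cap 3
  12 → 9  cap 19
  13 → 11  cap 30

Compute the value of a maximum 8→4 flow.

Maximum flow value: 54

augment #1: 8→2→4 bottleneck 14, total now 14
augment #2: 8→9→6→4 bottleneck 10, total now 24
augment #3: 8→11→6→4 bottleneck 9, total now 33
augment #4: 8→2→12→5→4 bottleneck 14, total now 47
augment #5: 8→9→0→6→4 bottleneck 7, total now 54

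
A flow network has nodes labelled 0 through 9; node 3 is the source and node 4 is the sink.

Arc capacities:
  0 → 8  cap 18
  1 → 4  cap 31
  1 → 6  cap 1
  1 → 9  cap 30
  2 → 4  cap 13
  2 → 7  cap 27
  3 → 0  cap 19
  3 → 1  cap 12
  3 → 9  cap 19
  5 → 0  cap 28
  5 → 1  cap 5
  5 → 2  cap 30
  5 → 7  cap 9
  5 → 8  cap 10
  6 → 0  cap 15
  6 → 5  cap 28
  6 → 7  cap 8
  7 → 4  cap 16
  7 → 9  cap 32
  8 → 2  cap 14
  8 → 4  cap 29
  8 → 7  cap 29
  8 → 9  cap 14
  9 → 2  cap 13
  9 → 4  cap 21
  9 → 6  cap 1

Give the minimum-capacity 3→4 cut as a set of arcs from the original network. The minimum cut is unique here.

augment #1: 3→1→4 push 12
augment #2: 3→9→4 push 19
augment #3: 3→0→8→4 push 18
max flow = 49; residual-reachable set from 3 gives S-side
cut edges (S→T): {(0,8), (3,1), (3,9)} total cap 49

Min-cut arcs: {(0,8), (3,1), (3,9)} (total capacity 49)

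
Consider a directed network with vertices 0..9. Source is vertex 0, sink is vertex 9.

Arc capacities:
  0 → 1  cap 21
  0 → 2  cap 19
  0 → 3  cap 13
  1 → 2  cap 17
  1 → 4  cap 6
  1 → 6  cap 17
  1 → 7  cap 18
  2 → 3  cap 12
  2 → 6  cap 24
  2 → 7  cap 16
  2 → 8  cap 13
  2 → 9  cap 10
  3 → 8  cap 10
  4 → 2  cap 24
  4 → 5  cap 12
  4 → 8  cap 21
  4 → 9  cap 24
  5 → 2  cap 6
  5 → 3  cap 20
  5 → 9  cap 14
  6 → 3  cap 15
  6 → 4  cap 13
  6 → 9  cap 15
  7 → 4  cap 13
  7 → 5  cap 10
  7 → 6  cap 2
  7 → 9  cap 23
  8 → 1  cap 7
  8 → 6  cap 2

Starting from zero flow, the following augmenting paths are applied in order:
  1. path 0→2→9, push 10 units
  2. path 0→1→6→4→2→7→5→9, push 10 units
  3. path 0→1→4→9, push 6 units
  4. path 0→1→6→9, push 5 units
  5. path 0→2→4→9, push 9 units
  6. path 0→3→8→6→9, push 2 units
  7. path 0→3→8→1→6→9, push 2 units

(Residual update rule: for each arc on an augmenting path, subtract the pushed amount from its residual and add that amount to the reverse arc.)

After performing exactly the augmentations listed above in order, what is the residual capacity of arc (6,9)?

Residual capacity of (6,9): 6

after path 1 (0→2→9, push 10): res(6,9)=15
after path 2 (0→1→6→4→2→7→5→9, push 10): res(6,9)=15
after path 3 (0→1→4→9, push 6): res(6,9)=15
after path 4 (0→1→6→9, push 5): res(6,9)=10
after path 5 (0→2→4→9, push 9): res(6,9)=10
after path 6 (0→3→8→6→9, push 2): res(6,9)=8
after path 7 (0→3→8→1→6→9, push 2): res(6,9)=6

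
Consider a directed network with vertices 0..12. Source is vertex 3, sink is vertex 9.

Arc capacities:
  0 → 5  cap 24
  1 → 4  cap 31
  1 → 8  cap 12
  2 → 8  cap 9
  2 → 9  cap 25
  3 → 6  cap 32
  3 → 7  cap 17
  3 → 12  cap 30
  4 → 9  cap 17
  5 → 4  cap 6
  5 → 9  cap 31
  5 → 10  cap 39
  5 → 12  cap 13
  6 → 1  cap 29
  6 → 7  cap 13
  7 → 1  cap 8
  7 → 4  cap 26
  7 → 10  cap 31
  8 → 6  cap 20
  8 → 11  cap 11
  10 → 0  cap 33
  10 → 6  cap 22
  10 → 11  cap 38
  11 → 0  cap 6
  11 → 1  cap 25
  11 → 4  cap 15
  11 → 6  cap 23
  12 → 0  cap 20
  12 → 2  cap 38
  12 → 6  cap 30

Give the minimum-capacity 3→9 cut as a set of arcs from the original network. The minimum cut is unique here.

Min-cut arcs: {(0,5), (2,9), (4,9)} (total capacity 66)

augment #1: 3→7→4→9 push 17
augment #2: 3→12→2→9 push 25
augment #3: 3→12→0→5→9 push 5
augment #4: 3→6→7→10→0→5→9 push 13
augment #5: 3→6→1→8→11→0→5→9 push 6
max flow = 66; residual-reachable set from 3 gives S-side
cut edges (S→T): {(0,5), (2,9), (4,9)} total cap 66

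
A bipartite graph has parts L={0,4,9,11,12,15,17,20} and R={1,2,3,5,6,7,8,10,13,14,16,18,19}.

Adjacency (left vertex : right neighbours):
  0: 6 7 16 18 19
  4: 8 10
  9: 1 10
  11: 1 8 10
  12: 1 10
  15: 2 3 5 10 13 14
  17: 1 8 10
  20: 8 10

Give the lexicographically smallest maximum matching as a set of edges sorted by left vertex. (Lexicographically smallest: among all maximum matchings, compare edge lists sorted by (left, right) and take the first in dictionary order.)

Lex-smallest maximum matching: {(0,6), (4,8), (9,1), (11,10), (15,2)}

|M| = 5 (so the lex-smallest maximum matching has 5 edges)
process left vertices in ascending order; for each, take the smallest-labelled available neighbour that still permits 5 edges overall, or leave it unmatched if none does
lex-smallest matching: {0-6, 4-8, 9-1, 11-10, 15-2}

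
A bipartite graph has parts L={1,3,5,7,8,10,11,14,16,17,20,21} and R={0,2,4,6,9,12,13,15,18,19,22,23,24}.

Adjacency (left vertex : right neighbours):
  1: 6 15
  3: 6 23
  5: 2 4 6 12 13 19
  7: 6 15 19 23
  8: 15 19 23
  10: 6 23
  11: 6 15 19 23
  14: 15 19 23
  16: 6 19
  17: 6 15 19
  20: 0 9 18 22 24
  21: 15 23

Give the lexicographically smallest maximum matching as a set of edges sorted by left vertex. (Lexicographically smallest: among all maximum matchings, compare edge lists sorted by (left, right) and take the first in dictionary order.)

|M| = 6 (so the lex-smallest maximum matching has 6 edges)
process left vertices in ascending order; for each, take the smallest-labelled available neighbour that still permits 6 edges overall, or leave it unmatched if none does
lex-smallest matching: {1-6, 3-23, 5-2, 7-15, 8-19, 20-0}

Lex-smallest maximum matching: {(1,6), (3,23), (5,2), (7,15), (8,19), (20,0)}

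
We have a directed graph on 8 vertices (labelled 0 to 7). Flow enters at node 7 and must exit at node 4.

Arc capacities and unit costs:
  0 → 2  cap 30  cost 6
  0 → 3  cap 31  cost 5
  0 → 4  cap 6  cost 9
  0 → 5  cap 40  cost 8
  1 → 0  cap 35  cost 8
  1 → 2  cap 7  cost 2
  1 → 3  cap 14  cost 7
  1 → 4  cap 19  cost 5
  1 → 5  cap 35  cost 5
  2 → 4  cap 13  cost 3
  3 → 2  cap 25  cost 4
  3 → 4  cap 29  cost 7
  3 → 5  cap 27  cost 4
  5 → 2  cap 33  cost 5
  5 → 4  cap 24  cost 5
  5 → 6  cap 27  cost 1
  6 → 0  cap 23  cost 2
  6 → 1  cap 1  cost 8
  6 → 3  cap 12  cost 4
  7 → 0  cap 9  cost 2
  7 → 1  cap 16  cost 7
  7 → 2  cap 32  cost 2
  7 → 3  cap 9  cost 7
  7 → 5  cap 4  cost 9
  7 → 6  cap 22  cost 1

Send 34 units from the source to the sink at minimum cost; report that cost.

shortest-cost path #1: 7→2→4 push 13 @ unit cost 5 (adds 65)
shortest-cost path #2: 7→0→4 push 6 @ unit cost 11 (adds 66)
shortest-cost path #3: 7→1→4 push 15 @ unit cost 12 (adds 180)
total cost = 311

Minimum cost for 34 units: 311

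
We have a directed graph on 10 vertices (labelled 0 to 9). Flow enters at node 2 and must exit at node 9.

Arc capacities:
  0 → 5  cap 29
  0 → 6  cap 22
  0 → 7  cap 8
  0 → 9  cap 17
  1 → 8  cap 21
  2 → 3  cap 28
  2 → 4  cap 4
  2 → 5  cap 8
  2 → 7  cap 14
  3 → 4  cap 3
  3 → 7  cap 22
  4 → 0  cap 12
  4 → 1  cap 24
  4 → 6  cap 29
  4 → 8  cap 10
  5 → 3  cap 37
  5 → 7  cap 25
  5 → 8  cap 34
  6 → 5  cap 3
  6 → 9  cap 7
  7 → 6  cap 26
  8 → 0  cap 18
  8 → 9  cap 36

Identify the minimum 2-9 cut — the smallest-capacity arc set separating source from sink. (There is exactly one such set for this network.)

Min-cut arcs: {(2,4), (2,5), (3,4), (6,5), (6,9)} (total capacity 25)

augment #1: 2→4→0→9 push 4
augment #2: 2→5→8→9 push 8
augment #3: 2→7→6→9 push 7
augment #4: 2→3→4→0→9 push 3
augment #5: 2→7→6→5→8→9 push 3
max flow = 25; residual-reachable set from 2 gives S-side
cut edges (S→T): {(2,4), (2,5), (3,4), (6,5), (6,9)} total cap 25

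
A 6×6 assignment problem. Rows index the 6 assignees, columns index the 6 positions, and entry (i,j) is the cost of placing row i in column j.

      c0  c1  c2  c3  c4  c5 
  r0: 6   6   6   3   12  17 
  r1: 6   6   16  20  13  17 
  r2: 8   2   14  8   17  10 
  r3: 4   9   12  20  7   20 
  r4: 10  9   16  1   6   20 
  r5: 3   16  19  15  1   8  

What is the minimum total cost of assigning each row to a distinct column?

Minimum assignment cost: 28

optimal assignment: row0→col2 (cost 6), row1→col1 (cost 6), row2→col5 (cost 10), row3→col0 (cost 4), row4→col3 (cost 1), row5→col4 (cost 1)
total = 6 + 6 + 10 + 4 + 1 + 1 = 28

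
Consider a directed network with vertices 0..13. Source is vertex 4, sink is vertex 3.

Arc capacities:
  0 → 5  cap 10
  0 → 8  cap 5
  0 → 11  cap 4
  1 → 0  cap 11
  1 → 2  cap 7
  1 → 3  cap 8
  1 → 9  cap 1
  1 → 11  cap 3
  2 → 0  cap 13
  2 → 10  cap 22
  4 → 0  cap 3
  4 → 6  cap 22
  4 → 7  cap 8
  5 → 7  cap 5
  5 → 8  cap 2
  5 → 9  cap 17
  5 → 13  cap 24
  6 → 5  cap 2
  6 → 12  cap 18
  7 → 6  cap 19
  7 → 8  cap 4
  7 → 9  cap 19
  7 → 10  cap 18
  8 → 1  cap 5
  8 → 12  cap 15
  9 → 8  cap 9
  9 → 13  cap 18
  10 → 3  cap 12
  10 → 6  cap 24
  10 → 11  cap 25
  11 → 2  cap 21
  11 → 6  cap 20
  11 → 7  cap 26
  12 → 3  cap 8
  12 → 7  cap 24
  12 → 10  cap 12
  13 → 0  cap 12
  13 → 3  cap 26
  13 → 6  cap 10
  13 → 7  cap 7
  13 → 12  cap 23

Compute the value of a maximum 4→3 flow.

augment #1: 4→6→12→3 bottleneck 8, total now 8
augment #2: 4→7→10→3 bottleneck 8, total now 16
augment #3: 4→0→5→13→3 bottleneck 3, total now 19
augment #4: 4→6→5→13→3 bottleneck 2, total now 21
augment #5: 4→6→12→10→3 bottleneck 4, total now 25
augment #6: 4→6→12→7→8→1→3 bottleneck 4, total now 29
augment #7: 4→6→12→7→9→13→3 bottleneck 2, total now 31

Maximum flow value: 31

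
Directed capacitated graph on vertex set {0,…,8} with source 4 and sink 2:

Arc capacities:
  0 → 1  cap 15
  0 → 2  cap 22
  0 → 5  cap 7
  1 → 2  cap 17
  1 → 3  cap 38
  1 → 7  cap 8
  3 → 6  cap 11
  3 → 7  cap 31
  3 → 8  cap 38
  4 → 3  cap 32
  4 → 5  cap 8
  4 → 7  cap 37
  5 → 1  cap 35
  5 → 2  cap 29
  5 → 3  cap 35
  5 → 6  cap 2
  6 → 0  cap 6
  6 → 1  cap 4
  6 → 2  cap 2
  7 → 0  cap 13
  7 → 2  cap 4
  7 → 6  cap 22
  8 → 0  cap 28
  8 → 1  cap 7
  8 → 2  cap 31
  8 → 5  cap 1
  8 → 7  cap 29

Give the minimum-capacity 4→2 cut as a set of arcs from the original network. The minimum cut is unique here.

Min-cut arcs: {(4,3), (4,5), (6,0), (6,1), (6,2), (7,0), (7,2)} (total capacity 69)

augment #1: 4→5→2 push 8
augment #2: 4→7→2 push 4
augment #3: 4→3→6→2 push 2
augment #4: 4→3→8→2 push 30
augment #5: 4→7→0→2 push 13
augment #6: 4→7→6→0→2 push 6
augment #7: 4→7→6→1→2 push 4
augment #8: 4→7→6→3→8→2 push 1
augment #9: 4→7→6→3→8→0→2 push 1
max flow = 69; residual-reachable set from 4 gives S-side
cut edges (S→T): {(4,3), (4,5), (6,0), (6,1), (6,2), (7,0), (7,2)} total cap 69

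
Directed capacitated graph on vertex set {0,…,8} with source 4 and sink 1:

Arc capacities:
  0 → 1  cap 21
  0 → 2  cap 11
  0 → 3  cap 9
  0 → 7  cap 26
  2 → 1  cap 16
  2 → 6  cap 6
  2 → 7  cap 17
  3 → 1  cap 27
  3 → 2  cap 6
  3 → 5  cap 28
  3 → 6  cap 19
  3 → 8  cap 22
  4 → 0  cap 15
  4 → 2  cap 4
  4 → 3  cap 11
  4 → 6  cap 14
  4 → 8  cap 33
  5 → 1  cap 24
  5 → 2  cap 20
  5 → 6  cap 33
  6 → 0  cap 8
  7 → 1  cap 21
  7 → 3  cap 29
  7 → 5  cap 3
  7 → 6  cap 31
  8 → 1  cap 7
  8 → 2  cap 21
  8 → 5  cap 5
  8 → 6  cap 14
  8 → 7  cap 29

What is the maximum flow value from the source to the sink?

Maximum flow value: 71

augment #1: 4→0→1 bottleneck 15, total now 15
augment #2: 4→2→1 bottleneck 4, total now 19
augment #3: 4→3→1 bottleneck 11, total now 30
augment #4: 4→8→1 bottleneck 7, total now 37
augment #5: 4→6→0→1 bottleneck 6, total now 43
augment #6: 4→8→2→1 bottleneck 12, total now 55
augment #7: 4→8→5→1 bottleneck 5, total now 60
augment #8: 4→8→7→1 bottleneck 9, total now 69
augment #9: 4→6→0→3→1 bottleneck 2, total now 71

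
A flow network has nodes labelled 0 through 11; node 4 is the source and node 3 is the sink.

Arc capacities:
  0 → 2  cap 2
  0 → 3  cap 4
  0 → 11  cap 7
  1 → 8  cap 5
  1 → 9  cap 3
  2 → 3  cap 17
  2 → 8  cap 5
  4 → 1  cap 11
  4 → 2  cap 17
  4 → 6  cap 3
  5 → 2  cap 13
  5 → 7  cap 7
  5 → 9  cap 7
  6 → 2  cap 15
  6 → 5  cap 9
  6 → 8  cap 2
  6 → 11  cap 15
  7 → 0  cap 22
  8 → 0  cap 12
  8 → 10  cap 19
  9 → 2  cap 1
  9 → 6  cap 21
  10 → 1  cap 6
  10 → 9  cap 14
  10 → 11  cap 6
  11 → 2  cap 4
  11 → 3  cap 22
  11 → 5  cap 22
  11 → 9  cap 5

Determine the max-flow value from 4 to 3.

Maximum flow value: 28

augment #1: 4→2→3 bottleneck 17, total now 17
augment #2: 4→6→11→3 bottleneck 3, total now 20
augment #3: 4→1→8→0→3 bottleneck 4, total now 24
augment #4: 4→1→8→0→11→3 bottleneck 1, total now 25
augment #5: 4→1→9→6→11→3 bottleneck 3, total now 28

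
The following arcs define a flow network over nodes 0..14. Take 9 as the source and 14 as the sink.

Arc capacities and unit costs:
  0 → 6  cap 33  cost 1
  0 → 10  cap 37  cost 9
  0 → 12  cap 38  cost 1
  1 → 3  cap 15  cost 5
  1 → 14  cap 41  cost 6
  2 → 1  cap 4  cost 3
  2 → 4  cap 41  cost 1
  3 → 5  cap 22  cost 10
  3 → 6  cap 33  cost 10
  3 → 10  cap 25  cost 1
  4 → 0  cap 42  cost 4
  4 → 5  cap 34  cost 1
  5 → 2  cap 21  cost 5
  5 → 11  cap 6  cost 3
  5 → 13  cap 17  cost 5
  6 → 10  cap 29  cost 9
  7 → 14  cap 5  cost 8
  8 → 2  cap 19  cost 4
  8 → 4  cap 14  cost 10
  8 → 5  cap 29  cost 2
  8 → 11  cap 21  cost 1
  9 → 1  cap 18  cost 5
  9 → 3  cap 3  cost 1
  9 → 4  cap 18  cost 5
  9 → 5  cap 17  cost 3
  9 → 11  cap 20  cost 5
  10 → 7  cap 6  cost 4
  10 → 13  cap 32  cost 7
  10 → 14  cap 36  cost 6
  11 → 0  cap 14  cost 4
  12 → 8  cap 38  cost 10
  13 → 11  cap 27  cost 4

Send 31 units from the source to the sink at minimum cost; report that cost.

Minimum cost for 31 units: 434

shortest-cost path #1: 9→3→10→14 push 3 @ unit cost 8 (adds 24)
shortest-cost path #2: 9→1→14 push 18 @ unit cost 11 (adds 198)
shortest-cost path #3: 9→5→2→1→14 push 4 @ unit cost 17 (adds 68)
shortest-cost path #4: 9→11→0→10→14 push 6 @ unit cost 24 (adds 144)
total cost = 434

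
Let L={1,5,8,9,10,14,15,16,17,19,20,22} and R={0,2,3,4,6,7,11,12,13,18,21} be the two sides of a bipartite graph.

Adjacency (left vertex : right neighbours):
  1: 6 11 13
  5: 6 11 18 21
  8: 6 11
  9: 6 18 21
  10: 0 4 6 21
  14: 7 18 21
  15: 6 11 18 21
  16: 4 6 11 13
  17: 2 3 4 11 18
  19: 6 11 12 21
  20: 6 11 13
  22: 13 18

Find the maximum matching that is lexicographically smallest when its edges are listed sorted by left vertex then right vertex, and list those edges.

Lex-smallest maximum matching: {(1,6), (5,11), (9,18), (10,0), (14,7), (15,21), (16,4), (17,2), (19,12), (20,13)}

|M| = 10 (so the lex-smallest maximum matching has 10 edges)
process left vertices in ascending order; for each, take the smallest-labelled available neighbour that still permits 10 edges overall, or leave it unmatched if none does
lex-smallest matching: {1-6, 5-11, 9-18, 10-0, 14-7, 15-21, 16-4, 17-2, 19-12, 20-13}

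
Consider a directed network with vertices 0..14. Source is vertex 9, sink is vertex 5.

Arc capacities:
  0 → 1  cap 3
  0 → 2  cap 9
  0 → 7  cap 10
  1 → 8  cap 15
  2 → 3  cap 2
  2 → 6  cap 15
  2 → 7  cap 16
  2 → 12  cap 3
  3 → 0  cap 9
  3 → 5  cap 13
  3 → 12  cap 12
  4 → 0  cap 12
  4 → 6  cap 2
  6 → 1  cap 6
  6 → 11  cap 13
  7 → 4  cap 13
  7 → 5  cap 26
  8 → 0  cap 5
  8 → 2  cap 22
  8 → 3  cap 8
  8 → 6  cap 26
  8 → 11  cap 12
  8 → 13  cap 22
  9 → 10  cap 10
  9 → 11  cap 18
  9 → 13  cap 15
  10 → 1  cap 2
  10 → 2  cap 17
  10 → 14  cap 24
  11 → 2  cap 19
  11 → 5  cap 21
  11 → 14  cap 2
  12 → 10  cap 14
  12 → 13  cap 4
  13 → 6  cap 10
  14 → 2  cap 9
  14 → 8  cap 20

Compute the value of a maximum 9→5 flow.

Maximum flow value: 38

augment #1: 9→11→5 bottleneck 18, total now 18
augment #2: 9→10→2→3→5 bottleneck 2, total now 20
augment #3: 9→10→2→7→5 bottleneck 8, total now 28
augment #4: 9→13→6→11→5 bottleneck 3, total now 31
augment #5: 9→13→6→1→8→3→5 bottleneck 6, total now 37
augment #6: 9→13→6→11→2→7→5 bottleneck 1, total now 38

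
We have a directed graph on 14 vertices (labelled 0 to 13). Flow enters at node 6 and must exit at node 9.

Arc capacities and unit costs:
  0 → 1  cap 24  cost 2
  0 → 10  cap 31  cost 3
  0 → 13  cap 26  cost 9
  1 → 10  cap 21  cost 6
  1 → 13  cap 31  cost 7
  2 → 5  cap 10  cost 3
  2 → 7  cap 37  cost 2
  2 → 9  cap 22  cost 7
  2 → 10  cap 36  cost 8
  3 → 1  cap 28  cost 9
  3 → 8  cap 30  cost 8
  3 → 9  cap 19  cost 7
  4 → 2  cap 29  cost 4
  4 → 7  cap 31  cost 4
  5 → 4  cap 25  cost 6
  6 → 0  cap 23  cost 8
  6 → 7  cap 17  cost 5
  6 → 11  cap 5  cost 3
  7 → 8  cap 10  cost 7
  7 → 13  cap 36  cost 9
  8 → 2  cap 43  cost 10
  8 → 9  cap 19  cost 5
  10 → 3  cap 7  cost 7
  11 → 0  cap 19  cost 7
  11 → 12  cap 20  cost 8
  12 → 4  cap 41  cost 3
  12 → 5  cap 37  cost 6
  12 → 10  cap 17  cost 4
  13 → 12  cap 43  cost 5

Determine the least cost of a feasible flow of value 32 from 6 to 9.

shortest-cost path #1: 6→7→8→9 push 10 @ unit cost 17 (adds 170)
shortest-cost path #2: 6→11→12→4→2→9 push 5 @ unit cost 25 (adds 125)
shortest-cost path #3: 6→0→10→3→9 push 7 @ unit cost 25 (adds 175)
shortest-cost path #4: 6→7→13→12→4→2→9 push 7 @ unit cost 33 (adds 231)
shortest-cost path #5: 6→0→13→12→4→2→9 push 3 @ unit cost 36 (adds 108)
total cost = 809

Minimum cost for 32 units: 809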